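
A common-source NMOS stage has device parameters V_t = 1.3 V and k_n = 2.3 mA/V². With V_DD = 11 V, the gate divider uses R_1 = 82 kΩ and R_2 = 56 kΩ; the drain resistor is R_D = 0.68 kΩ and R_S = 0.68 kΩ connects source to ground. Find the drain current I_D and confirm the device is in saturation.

V_G = V_DD·R_2/(R_1+R_2) = 11×56/138 = 4.46 V.
Assume saturation: I_D = (k_n/2)(V_GS − V_t)² with V_GS = V_G − I_D·R_S = 4.46 − 0.68·I_D.
Substituting gives 0.532·I_D² − 5.95·I_D + 11.5 = 0, with roots I_D = 2.49 or 8.7 mA.
The root I_D = 8.7 mA gives V_GS = -1.45 V ≤ V_t, so take I_D = 2.49 mA.
Then V_GS = 2.77 V and V_DS = V_DD − I_D(R_D+R_S) = 11 − 2.49×1.36 = 7.61 V.
Saturation requires V_DS ≥ V_GS − V_t = 1.47 V; 7.61 ≥ 1.47 ✓.

I_D ≈ 2.5 mA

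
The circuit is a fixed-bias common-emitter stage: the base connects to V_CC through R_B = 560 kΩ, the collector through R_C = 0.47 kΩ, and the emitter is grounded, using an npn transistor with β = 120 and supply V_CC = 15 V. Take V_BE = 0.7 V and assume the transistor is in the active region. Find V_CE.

Base loop: V_CC = I_B·R_B + V_BE, so I_B = (15 − 0.7)/560 kΩ = 0.0255 mA.
In the active region I_C = β·I_B = 120 × 0.0255 = 3.06 mA.
Collector loop: V_CE = V_CC − I_C·R_C = 15 − 3.06×0.47 = 13.6 V.
Since V_CE = 13.6 V > V_CE(sat) ≈ 0.2 V, the transistor is in the active region as assumed.

V_CE ≈ 14 V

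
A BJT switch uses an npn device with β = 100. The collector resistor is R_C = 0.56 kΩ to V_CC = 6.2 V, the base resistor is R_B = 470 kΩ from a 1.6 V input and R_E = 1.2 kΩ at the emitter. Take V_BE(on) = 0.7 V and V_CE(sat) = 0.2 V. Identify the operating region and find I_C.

Assume active. Base-emitter loop: I_B = (V_BB − V_BE)/(R_B + (β+1)R_E) = (1.6 − 0.7)/(470 + 101×1.2) = 0.00152 mA.
I_C = β·I_B = 100×0.00152 = 0.152 mA.
V_CE = V_CC − I_C·R_C − I_E·R_E = 6.2 − 0.152×0.56 − 0.154×1.2 = 5.93 V > V_CE(sat), so the active-region assumption holds.

active; I_C ≈ 0.15 mA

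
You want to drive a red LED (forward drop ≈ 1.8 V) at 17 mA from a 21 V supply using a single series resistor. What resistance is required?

R ≈ 1.1 kΩ

The resistor drops V_S − V_D = 21 − 1.8 = 19.2 V at 17 mA.
R = 19.2 V / 17 mA = 1.13 kΩ.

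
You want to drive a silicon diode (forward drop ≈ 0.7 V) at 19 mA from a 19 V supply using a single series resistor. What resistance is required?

R ≈ 0.96 kΩ

The resistor drops V_S − V_D = 19 − 0.7 = 18.3 V at 19 mA.
R = 18.3 V / 19 mA = 0.963 kΩ.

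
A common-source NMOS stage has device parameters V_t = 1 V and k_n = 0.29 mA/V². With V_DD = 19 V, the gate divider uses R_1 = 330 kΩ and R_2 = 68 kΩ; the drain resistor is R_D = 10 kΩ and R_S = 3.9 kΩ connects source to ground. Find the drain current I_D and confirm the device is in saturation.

I_D ≈ 0.24 mA

V_G = V_DD·R_2/(R_1+R_2) = 19×68/398 = 3.25 V.
Assume saturation: I_D = (k_n/2)(V_GS − V_t)² with V_GS = V_G − I_D·R_S = 3.25 − 3.9·I_D.
Substituting gives 2.21·I_D² − 3.54·I_D + 0.732 = 0, with roots I_D = 0.244 or 1.36 mA.
The root I_D = 1.36 mA gives V_GS = -2.06 V ≤ V_t, so take I_D = 0.244 mA.
Then V_GS = 2.3 V and V_DS = V_DD − I_D(R_D+R_S) = 19 − 0.244×13.9 = 15.6 V.
Saturation requires V_DS ≥ V_GS − V_t = 1.3 V; 15.6 ≥ 1.3 ✓.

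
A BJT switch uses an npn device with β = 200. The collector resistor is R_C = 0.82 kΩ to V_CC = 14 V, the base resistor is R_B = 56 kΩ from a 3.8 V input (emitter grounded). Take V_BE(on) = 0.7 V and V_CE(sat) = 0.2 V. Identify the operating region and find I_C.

active; I_C ≈ 11 mA

Assume active. Base-emitter loop: I_B = (V_BB − V_BE)/R_B = (3.8 − 0.7)/56 = 0.0554 mA.
I_C = β·I_B = 200×0.0554 = 11.1 mA.
V_CE = V_CC − I_C·R_C = 14 − 11.1×0.82 = 4.92 V > V_CE(sat), so the active-region assumption holds.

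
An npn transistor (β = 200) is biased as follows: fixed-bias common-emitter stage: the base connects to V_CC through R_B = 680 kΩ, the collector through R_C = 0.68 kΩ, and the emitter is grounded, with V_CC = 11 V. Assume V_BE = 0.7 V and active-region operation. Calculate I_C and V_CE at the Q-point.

I_C ≈ 3 mA, V_CE ≈ 8.9 V

Base loop: V_CC = I_B·R_B + V_BE, so I_B = (11 − 0.7)/680 kΩ = 0.0151 mA.
In the active region I_C = β·I_B = 200 × 0.0151 = 3.03 mA.
Collector loop: V_CE = V_CC − I_C·R_C = 11 − 3.03×0.68 = 8.94 V.
Since V_CE = 8.94 V > V_CE(sat) ≈ 0.2 V, the transistor is in the active region as assumed.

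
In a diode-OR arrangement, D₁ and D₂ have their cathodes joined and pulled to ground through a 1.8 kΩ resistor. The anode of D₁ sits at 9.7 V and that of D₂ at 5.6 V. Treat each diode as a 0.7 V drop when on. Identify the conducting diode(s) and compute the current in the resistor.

Assume both conduct. Then node N would need to be at both 9.7−0.7 = 9 V and 5.6−0.7 = 4.9 V, which is impossible.
Assume only D₁ conducts: V_N = 9.7 − 0.7 = 9 V, so I_R = 9/1.8 = 5 mA.
Check D₂: its anode-to-cathode voltage is 5.6 − 9 = -3.4 V < 0.7 V, so it is off. The assumption is consistent.

Only D₁ conducts; I_R ≈ 5 mA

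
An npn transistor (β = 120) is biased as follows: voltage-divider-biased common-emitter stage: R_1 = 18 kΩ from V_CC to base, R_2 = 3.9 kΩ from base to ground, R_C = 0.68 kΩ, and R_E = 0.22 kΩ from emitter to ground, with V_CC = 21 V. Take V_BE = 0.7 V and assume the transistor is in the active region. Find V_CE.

V_CE ≈ 10 V

Thevenize the base divider: V_Th = V_CC·R_2/(R_1+R_2) = 21×3.9/21.9 = 3.74 V, R_Th = R_1‖R_2 = 3.21 kΩ.
Base-emitter loop: V_Th = I_B·R_Th + V_BE + (β+1)I_B·R_E, so I_B = (3.74 − 0.7) / (3.21 + 121×0.22) = 0.102 mA.
I_C = β·I_B = 120×0.102 = 12.2 mA, and I_E = (β+1)I_B = 12.3 mA.
V_CE = V_CC − I_C·R_C − I_E·R_E = 21 − 12.2×0.68 − 12.3×0.22 = 9.97 V.
V_CE = 9.97 V > 0.2 V confirms active-region operation.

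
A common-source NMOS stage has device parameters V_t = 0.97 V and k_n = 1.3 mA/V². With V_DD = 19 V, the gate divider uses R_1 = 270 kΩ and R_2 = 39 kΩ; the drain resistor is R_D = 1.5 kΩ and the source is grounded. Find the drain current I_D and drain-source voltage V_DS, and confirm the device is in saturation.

I_D ≈ 1.3 mA, V_DS ≈ 17 V

V_G = V_DD·R_2/(R_1+R_2) = 19×39/309 = 2.4 V. With the source grounded, V_GS = V_G = 2.4 V.
Assume saturation: I_D = (k_n/2)(V_GS − V_t)² = (1.3/2)×(2.4 − 0.97)² = 0.65×1.43² = 1.33 mA.
V_DS = V_DD − I_D·R_D = 19 − 1.33×1.5 = 17 V.
Saturation requires V_DS ≥ V_GS − V_t = 1.43 V; 17 ≥ 1.43 ✓.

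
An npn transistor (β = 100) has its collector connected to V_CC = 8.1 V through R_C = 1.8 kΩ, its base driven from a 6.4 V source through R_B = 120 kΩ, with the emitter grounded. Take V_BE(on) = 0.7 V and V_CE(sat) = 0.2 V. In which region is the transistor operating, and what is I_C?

saturation; I_C ≈ 4.4 mA

Assume active: I_B = (6.4 − 0.7)/120 = 0.0475 mA, giving I_C = β·I_B = 4.75 mA.
But then V_CE = 8.1 − 4.75×1.8 = -0.45 V < V_CE(sat) = 0.2 V — impossible in the active region.
So the transistor is saturated. With V_CE = 0.2 V, I_C = (V_CC − 0.2)/R_C = 7.9/1.8 = 4.39 mA.
Check: β·I_B = 4.75 mA > I_C = 4.39 mA, confirming saturation.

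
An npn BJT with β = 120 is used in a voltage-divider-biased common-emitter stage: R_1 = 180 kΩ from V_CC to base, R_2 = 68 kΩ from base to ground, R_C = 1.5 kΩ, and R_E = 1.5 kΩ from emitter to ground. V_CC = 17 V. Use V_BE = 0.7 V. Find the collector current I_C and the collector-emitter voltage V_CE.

Thevenize the base divider: V_Th = V_CC·R_2/(R_1+R_2) = 17×68/248 = 4.66 V, R_Th = R_1‖R_2 = 49.4 kΩ.
Base-emitter loop: V_Th = I_B·R_Th + V_BE + (β+1)I_B·R_E, so I_B = (4.66 − 0.7) / (49.4 + 121×1.5) = 0.0172 mA.
I_C = β·I_B = 120×0.0172 = 2.06 mA, and I_E = (β+1)I_B = 2.08 mA.
V_CE = V_CC − I_C·R_C − I_E·R_E = 17 − 2.06×1.5 − 2.08×1.5 = 10.8 V.
V_CE = 10.8 V > 0.2 V confirms active-region operation.

I_C ≈ 2.1 mA, V_CE ≈ 11 V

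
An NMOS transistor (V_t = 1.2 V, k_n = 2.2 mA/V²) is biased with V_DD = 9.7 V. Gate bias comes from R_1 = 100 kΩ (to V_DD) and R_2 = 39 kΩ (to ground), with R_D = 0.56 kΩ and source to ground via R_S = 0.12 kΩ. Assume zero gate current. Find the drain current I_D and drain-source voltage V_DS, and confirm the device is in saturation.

V_G = V_DD·R_2/(R_1+R_2) = 9.7×39/139 = 2.72 V.
Assume saturation: I_D = (k_n/2)(V_GS − V_t)² with V_GS = V_G − I_D·R_S = 2.72 − 0.12·I_D.
Substituting gives 0.0158·I_D² − 1.4·I_D + 2.55 = 0, with roots I_D = 1.86 or 86.6 mA.
The root I_D = 86.6 mA gives V_GS = -7.67 V ≤ V_t, so take I_D = 1.86 mA.
Then V_GS = 2.5 V and V_DS = V_DD − I_D(R_D+R_S) = 9.7 − 1.86×0.68 = 8.44 V.
Saturation requires V_DS ≥ V_GS − V_t = 1.3 V; 8.44 ≥ 1.3 ✓.

I_D ≈ 1.9 mA, V_DS ≈ 8.4 V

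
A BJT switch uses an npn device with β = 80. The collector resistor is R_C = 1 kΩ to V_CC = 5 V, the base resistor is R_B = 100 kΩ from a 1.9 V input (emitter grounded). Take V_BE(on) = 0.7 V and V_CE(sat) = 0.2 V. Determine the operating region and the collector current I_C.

active; I_C ≈ 0.96 mA

Assume active. Base-emitter loop: I_B = (V_BB − V_BE)/R_B = (1.9 − 0.7)/100 = 0.012 mA.
I_C = β·I_B = 80×0.012 = 0.96 mA.
V_CE = V_CC − I_C·R_C = 5 − 0.96×1 = 4.04 V > V_CE(sat), so the active-region assumption holds.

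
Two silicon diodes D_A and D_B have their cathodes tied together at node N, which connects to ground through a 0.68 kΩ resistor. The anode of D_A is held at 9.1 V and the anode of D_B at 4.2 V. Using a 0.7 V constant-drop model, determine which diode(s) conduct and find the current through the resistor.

Assume both conduct. Then node N would need to be at both 9.1−0.7 = 8.4 V and 4.2−0.7 = 3.5 V, which is impossible.
Assume only D_A conducts: V_N = 9.1 − 0.7 = 8.4 V, so I_R = 8.4/0.68 = 12.4 mA.
Check D_B: its anode-to-cathode voltage is 4.2 − 8.4 = -4.2 V < 0.7 V, so it is off. The assumption is consistent.

Only D_A conducts; I_R ≈ 12 mA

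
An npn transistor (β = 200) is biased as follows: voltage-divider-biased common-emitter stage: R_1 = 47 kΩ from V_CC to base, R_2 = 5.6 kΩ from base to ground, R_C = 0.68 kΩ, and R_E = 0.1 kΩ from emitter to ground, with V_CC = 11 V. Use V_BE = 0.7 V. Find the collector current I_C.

I_C ≈ 3.8 mA

Thevenize the base divider: V_Th = V_CC·R_2/(R_1+R_2) = 11×5.6/52.6 = 1.17 V, R_Th = R_1‖R_2 = 5 kΩ.
Base-emitter loop: V_Th = I_B·R_Th + V_BE + (β+1)I_B·R_E, so I_B = (1.17 − 0.7) / (5 + 201×0.1) = 0.0188 mA.
I_C = β·I_B = 200×0.0188 = 3.75 mA, and I_E = (β+1)I_B = 3.77 mA.
V_CE = V_CC − I_C·R_C − I_E·R_E = 11 − 3.75×0.68 − 3.77×0.1 = 8.07 V.
V_CE = 8.07 V > 0.2 V confirms active-region operation.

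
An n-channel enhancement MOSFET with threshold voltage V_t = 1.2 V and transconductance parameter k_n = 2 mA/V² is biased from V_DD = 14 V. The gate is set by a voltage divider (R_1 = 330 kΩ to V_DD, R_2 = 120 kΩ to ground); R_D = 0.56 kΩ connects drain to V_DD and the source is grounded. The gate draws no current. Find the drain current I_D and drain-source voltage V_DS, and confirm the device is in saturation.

I_D ≈ 6.4 mA, V_DS ≈ 10 V

V_G = V_DD·R_2/(R_1+R_2) = 14×120/450 = 3.73 V. With the source grounded, V_GS = V_G = 3.73 V.
Assume saturation: I_D = (k_n/2)(V_GS − V_t)² = (2/2)×(3.73 − 1.2)² = 1×2.53² = 6.42 mA.
V_DS = V_DD − I_D·R_D = 14 − 6.42×0.56 = 10.4 V.
Saturation requires V_DS ≥ V_GS − V_t = 2.53 V; 10.4 ≥ 2.53 ✓.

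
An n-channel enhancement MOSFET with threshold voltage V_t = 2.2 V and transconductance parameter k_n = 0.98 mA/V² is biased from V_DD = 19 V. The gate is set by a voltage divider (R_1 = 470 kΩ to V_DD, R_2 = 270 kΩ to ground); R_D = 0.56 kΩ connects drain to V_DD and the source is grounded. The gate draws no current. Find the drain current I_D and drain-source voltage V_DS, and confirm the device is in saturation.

V_G = V_DD·R_2/(R_1+R_2) = 19×270/740 = 6.93 V. With the source grounded, V_GS = V_G = 6.93 V.
Assume saturation: I_D = (k_n/2)(V_GS − V_t)² = (0.98/2)×(6.93 − 2.2)² = 0.49×4.73² = 11 mA.
V_DS = V_DD − I_D·R_D = 19 − 11×0.56 = 12.9 V.
Saturation requires V_DS ≥ V_GS − V_t = 4.73 V; 12.9 ≥ 4.73 ✓.

I_D ≈ 11 mA, V_DS ≈ 13 V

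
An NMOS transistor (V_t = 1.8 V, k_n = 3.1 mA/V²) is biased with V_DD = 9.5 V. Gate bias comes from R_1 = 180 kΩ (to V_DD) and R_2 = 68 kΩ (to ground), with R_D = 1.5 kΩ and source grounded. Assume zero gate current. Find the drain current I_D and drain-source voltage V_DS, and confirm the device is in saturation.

V_G = V_DD·R_2/(R_1+R_2) = 9.5×68/248 = 2.6 V. With the source grounded, V_GS = V_G = 2.6 V.
Assume saturation: I_D = (k_n/2)(V_GS − V_t)² = (3.1/2)×(2.6 − 1.8)² = 1.55×0.805² = 1 mA.
V_DS = V_DD − I_D·R_D = 9.5 − 1×1.5 = 7.99 V.
Saturation requires V_DS ≥ V_GS − V_t = 0.805 V; 7.99 ≥ 0.805 ✓.

I_D ≈ 1 mA, V_DS ≈ 8 V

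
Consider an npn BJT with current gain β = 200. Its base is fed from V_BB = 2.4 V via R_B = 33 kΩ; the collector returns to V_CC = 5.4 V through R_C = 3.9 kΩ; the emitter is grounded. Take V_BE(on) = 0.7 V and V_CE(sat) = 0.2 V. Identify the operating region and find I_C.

Assume active: I_B = (2.4 − 0.7)/33 = 0.0515 mA, giving I_C = β·I_B = 10.3 mA.
But then V_CE = 5.4 − 10.3×3.9 = -34.8 V < V_CE(sat) = 0.2 V — impossible in the active region.
So the transistor is saturated. With V_CE = 0.2 V, I_C = (V_CC − 0.2)/R_C = 5.2/3.9 = 1.33 mA.
Check: β·I_B = 10.3 mA > I_C = 1.33 mA, confirming saturation.

saturation; I_C ≈ 1.3 mA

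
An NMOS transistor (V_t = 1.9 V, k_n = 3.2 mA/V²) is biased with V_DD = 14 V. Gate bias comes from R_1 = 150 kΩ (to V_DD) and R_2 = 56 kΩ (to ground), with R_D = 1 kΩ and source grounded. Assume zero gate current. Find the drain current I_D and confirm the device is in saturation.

V_G = V_DD·R_2/(R_1+R_2) = 14×56/206 = 3.81 V. With the source grounded, V_GS = V_G = 3.81 V.
Assume saturation: I_D = (k_n/2)(V_GS − V_t)² = (3.2/2)×(3.81 − 1.9)² = 1.6×1.91² = 5.81 mA.
V_DS = V_DD − I_D·R_D = 14 − 5.81×1 = 8.19 V.
Saturation requires V_DS ≥ V_GS − V_t = 1.91 V; 8.19 ≥ 1.91 ✓.

I_D ≈ 5.8 mA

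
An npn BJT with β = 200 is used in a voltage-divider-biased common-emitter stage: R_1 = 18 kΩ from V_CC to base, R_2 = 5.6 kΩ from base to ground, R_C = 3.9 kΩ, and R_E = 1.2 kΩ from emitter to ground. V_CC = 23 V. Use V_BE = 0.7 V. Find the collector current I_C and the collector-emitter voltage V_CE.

I_C ≈ 3.9 mA, V_CE ≈ 3.2 V

Thevenize the base divider: V_Th = V_CC·R_2/(R_1+R_2) = 23×5.6/23.6 = 5.46 V, R_Th = R_1‖R_2 = 4.27 kΩ.
Base-emitter loop: V_Th = I_B·R_Th + V_BE + (β+1)I_B·R_E, so I_B = (5.46 − 0.7) / (4.27 + 201×1.2) = 0.0194 mA.
I_C = β·I_B = 200×0.0194 = 3.88 mA, and I_E = (β+1)I_B = 3.9 mA.
V_CE = V_CC − I_C·R_C − I_E·R_E = 23 − 3.88×3.9 − 3.9×1.2 = 3.21 V.
V_CE = 3.21 V > 0.2 V confirms active-region operation.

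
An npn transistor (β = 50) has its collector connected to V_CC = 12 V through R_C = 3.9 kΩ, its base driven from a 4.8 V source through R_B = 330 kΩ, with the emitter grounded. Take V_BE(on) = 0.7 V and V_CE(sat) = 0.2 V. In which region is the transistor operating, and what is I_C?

Assume active. Base-emitter loop: I_B = (V_BB − V_BE)/R_B = (4.8 − 0.7)/330 = 0.0124 mA.
I_C = β·I_B = 50×0.0124 = 0.621 mA.
V_CE = V_CC − I_C·R_C = 12 − 0.621×3.9 = 9.58 V > V_CE(sat), so the active-region assumption holds.

active; I_C ≈ 0.62 mA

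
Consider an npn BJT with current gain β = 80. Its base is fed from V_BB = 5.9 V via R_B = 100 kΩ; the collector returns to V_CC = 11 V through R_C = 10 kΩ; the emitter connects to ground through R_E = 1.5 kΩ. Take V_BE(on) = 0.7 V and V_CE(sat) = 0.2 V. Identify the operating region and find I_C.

saturation; I_C ≈ 0.93 mA

Assume active: I_B = (5.9 − 0.7)/(100 + 81×1.5) = 0.0235 mA, I_C = β·I_B = 1.88 mA.
Then V_CE = 11 − 1.88×10 − 1.9×1.5 = -10.6 V < 0.2 V — the active assumption fails.
Re-solve with V_CE = 0.2 V. KCL at the emitter: V_E/R_E = (V_BB−0.7−V_E)/R_B + (V_CC−0.2−V_E)/R_C, giving V_E = 1.46 V.
I_C = (V_CC − 0.2 − V_E)/R_C = (10.8 − 1.46)/10 = 0.934 mA.
Check: I_B = (5.2 − 1.46)/100 = 0.0374 mA, and β·I_B = 2.99 mA > I_C, confirming saturation.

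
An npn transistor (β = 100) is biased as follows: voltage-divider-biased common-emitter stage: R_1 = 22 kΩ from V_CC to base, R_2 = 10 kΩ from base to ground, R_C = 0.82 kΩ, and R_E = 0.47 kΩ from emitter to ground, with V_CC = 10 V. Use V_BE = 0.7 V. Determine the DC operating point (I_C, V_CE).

I_C ≈ 4.5 mA, V_CE ≈ 4.2 V

Thevenize the base divider: V_Th = V_CC·R_2/(R_1+R_2) = 10×10/32 = 3.12 V, R_Th = R_1‖R_2 = 6.88 kΩ.
Base-emitter loop: V_Th = I_B·R_Th + V_BE + (β+1)I_B·R_E, so I_B = (3.12 − 0.7) / (6.88 + 101×0.47) = 0.0446 mA.
I_C = β·I_B = 100×0.0446 = 4.46 mA, and I_E = (β+1)I_B = 4.51 mA.
V_CE = V_CC − I_C·R_C − I_E·R_E = 10 − 4.46×0.82 − 4.51×0.47 = 4.22 V.
V_CE = 4.22 V > 0.2 V confirms active-region operation.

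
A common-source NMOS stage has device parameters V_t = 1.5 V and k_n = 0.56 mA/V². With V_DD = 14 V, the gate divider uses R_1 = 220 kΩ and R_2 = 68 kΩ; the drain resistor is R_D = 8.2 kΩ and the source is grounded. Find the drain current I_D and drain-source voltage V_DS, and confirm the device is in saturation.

I_D ≈ 0.91 mA, V_DS ≈ 6.5 V

V_G = V_DD·R_2/(R_1+R_2) = 14×68/288 = 3.31 V. With the source grounded, V_GS = V_G = 3.31 V.
Assume saturation: I_D = (k_n/2)(V_GS − V_t)² = (0.56/2)×(3.31 − 1.5)² = 0.28×1.81² = 0.913 mA.
V_DS = V_DD − I_D·R_D = 14 − 0.913×8.2 = 6.51 V.
Saturation requires V_DS ≥ V_GS − V_t = 1.81 V; 6.51 ≥ 1.81 ✓.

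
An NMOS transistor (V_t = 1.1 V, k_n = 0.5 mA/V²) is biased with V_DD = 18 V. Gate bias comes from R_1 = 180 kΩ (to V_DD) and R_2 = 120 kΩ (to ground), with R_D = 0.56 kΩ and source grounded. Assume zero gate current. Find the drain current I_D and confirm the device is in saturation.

I_D ≈ 9.3 mA

V_G = V_DD·R_2/(R_1+R_2) = 18×120/300 = 7.2 V. With the source grounded, V_GS = V_G = 7.2 V.
Assume saturation: I_D = (k_n/2)(V_GS − V_t)² = (0.5/2)×(7.2 − 1.1)² = 0.25×6.1² = 9.3 mA.
V_DS = V_DD − I_D·R_D = 18 − 9.3×0.56 = 12.8 V.
Saturation requires V_DS ≥ V_GS − V_t = 6.1 V; 12.8 ≥ 6.1 ✓.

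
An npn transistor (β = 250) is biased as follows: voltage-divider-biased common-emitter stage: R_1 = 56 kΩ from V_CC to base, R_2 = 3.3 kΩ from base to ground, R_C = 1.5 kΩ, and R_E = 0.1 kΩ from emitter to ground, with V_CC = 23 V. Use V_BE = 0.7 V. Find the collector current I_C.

I_C ≈ 5.1 mA

Thevenize the base divider: V_Th = V_CC·R_2/(R_1+R_2) = 23×3.3/59.3 = 1.28 V, R_Th = R_1‖R_2 = 3.12 kΩ.
Base-emitter loop: V_Th = I_B·R_Th + V_BE + (β+1)I_B·R_E, so I_B = (1.28 − 0.7) / (3.12 + 251×0.1) = 0.0206 mA.
I_C = β·I_B = 250×0.0206 = 5.14 mA, and I_E = (β+1)I_B = 5.16 mA.
V_CE = V_CC − I_C·R_C − I_E·R_E = 23 − 5.14×1.5 − 5.16×0.1 = 14.8 V.
V_CE = 14.8 V > 0.2 V confirms active-region operation.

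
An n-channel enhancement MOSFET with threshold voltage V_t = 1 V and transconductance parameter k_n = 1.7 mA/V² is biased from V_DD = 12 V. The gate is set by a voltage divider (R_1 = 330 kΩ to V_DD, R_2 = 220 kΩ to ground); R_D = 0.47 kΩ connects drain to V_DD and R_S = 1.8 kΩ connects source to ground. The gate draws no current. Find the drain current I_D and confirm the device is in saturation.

I_D ≈ 1.4 mA

V_G = V_DD·R_2/(R_1+R_2) = 12×220/550 = 4.8 V.
Assume saturation: I_D = (k_n/2)(V_GS − V_t)² with V_GS = V_G − I_D·R_S = 4.8 − 1.8·I_D.
Substituting gives 2.75·I_D² − 12.6·I_D + 12.3 = 0, with roots I_D = 1.4 or 3.19 mA.
The root I_D = 3.19 mA gives V_GS = -0.936 V ≤ V_t, so take I_D = 1.4 mA.
Then V_GS = 2.28 V and V_DS = V_DD − I_D(R_D+R_S) = 12 − 1.4×2.27 = 8.83 V.
Saturation requires V_DS ≥ V_GS − V_t = 1.28 V; 8.83 ≥ 1.28 ✓.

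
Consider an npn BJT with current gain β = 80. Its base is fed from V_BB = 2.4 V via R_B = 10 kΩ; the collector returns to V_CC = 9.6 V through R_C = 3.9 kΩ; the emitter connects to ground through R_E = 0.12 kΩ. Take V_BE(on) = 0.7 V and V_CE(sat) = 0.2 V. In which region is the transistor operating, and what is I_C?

saturation; I_C ≈ 2.3 mA

Assume active: I_B = (2.4 − 0.7)/(10 + 81×0.12) = 0.0862 mA, I_C = β·I_B = 6.9 mA.
Then V_CE = 9.6 − 6.9×3.9 − 6.98×0.12 = -18.1 V < 0.2 V — the active assumption fails.
Re-solve with V_CE = 0.2 V. KCL at the emitter: V_E/R_E = (V_BB−0.7−V_E)/R_B + (V_CC−0.2−V_E)/R_C, giving V_E = 0.297 V.
I_C = (V_CC − 0.2 − V_E)/R_C = (9.4 − 0.297)/3.9 = 2.33 mA.
Check: I_B = (1.7 − 0.297)/10 = 0.14 mA, and β·I_B = 11.2 mA > I_C, confirming saturation.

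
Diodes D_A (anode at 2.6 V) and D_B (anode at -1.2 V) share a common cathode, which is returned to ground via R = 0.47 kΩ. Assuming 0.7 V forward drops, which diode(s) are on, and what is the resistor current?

Only D_A conducts; I_R ≈ 4 mA

Assume both conduct. Then node N would need to be at both 2.6−0.7 = 1.9 V and -1.2−0.7 = -1.9 V, which is impossible.
Assume only D_A conducts: V_N = 2.6 − 0.7 = 1.9 V, so I_R = 1.9/0.47 = 4.04 mA.
Check D_B: its anode-to-cathode voltage is -1.2 − 1.9 = -3.1 V < 0.7 V, so it is off. The assumption is consistent.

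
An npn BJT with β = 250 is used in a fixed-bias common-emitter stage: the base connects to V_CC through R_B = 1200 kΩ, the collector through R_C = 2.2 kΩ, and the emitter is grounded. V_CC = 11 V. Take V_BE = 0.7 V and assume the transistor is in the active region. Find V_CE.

Base loop: V_CC = I_B·R_B + V_BE, so I_B = (11 − 0.7)/1200 kΩ = 0.00858 mA.
In the active region I_C = β·I_B = 250 × 0.00858 = 2.15 mA.
Collector loop: V_CE = V_CC − I_C·R_C = 11 − 2.15×2.2 = 6.28 V.
Since V_CE = 6.28 V > V_CE(sat) ≈ 0.2 V, the transistor is in the active region as assumed.

V_CE ≈ 6.3 V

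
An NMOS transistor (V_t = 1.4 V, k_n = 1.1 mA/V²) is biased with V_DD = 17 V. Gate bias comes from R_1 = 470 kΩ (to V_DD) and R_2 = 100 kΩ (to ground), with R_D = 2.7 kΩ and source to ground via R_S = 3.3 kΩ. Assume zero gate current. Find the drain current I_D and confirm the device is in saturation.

V_G = V_DD·R_2/(R_1+R_2) = 17×100/570 = 2.98 V.
Assume saturation: I_D = (k_n/2)(V_GS − V_t)² with V_GS = V_G − I_D·R_S = 2.98 − 3.3·I_D.
Substituting gives 5.99·I_D² − 6.74·I_D + 1.38 = 0, with roots I_D = 0.268 or 0.858 mA.
The root I_D = 0.858 mA gives V_GS = 0.151 V ≤ V_t, so take I_D = 0.268 mA.
Then V_GS = 2.1 V and V_DS = V_DD − I_D(R_D+R_S) = 17 − 0.268×6 = 15.4 V.
Saturation requires V_DS ≥ V_GS − V_t = 0.698 V; 15.4 ≥ 0.698 ✓.

I_D ≈ 0.27 mA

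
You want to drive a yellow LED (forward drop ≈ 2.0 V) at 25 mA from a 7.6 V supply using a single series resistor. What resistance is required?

The resistor drops V_S − V_D = 7.6 − 2.0 = 5.6 V at 25 mA.
R = 5.6 V / 25 mA = 0.224 kΩ.

R ≈ 0.22 kΩ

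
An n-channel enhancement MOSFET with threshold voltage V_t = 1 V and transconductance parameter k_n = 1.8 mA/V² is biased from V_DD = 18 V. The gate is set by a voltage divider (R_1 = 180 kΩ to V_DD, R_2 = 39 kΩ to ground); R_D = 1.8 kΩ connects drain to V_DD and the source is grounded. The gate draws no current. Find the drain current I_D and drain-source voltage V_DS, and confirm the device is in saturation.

V_G = V_DD·R_2/(R_1+R_2) = 18×39/219 = 3.21 V. With the source grounded, V_GS = V_G = 3.21 V.
Assume saturation: I_D = (k_n/2)(V_GS − V_t)² = (1.8/2)×(3.21 − 1)² = 0.9×2.21² = 4.38 mA.
V_DS = V_DD − I_D·R_D = 18 − 4.38×1.8 = 10.1 V.
Saturation requires V_DS ≥ V_GS − V_t = 2.21 V; 10.1 ≥ 2.21 ✓.

I_D ≈ 4.4 mA, V_DS ≈ 10 V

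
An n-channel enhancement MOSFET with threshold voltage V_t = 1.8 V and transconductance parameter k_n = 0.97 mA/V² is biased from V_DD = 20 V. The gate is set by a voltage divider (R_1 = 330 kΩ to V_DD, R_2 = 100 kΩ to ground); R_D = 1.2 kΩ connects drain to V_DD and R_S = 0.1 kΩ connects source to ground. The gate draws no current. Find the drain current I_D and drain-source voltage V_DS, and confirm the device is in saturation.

I_D ≈ 3.1 mA, V_DS ≈ 16 V

V_G = V_DD·R_2/(R_1+R_2) = 20×100/430 = 4.65 V.
Assume saturation: I_D = (k_n/2)(V_GS − V_t)² with V_GS = V_G − I_D·R_S = 4.65 − 0.1·I_D.
Substituting gives 0.00485·I_D² − 1.28·I_D + 3.94 = 0, with roots I_D = 3.13 or 260 mA.
The root I_D = 260 mA gives V_GS = -21.4 V ≤ V_t, so take I_D = 3.13 mA.
Then V_GS = 4.34 V and V_DS = V_DD − I_D(R_D+R_S) = 20 − 3.13×1.3 = 15.9 V.
Saturation requires V_DS ≥ V_GS − V_t = 2.54 V; 15.9 ≥ 2.54 ✓.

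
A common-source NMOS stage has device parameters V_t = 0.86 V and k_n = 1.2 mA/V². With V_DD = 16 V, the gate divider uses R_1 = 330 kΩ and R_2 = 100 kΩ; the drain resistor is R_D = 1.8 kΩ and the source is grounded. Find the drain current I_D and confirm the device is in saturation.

I_D ≈ 4.9 mA

V_G = V_DD·R_2/(R_1+R_2) = 16×100/430 = 3.72 V. With the source grounded, V_GS = V_G = 3.72 V.
Assume saturation: I_D = (k_n/2)(V_GS − V_t)² = (1.2/2)×(3.72 − 0.86)² = 0.6×2.86² = 4.91 mA.
V_DS = V_DD − I_D·R_D = 16 − 4.91×1.8 = 7.16 V.
Saturation requires V_DS ≥ V_GS − V_t = 2.86 V; 7.16 ≥ 2.86 ✓.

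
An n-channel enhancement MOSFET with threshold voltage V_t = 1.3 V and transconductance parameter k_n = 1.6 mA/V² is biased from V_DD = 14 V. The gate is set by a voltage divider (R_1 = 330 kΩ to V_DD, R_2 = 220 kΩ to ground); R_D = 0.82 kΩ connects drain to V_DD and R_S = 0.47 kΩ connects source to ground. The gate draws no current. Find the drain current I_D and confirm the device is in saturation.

V_G = V_DD·R_2/(R_1+R_2) = 14×220/550 = 5.6 V.
Assume saturation: I_D = (k_n/2)(V_GS − V_t)² with V_GS = V_G − I_D·R_S = 5.6 − 0.47·I_D.
Substituting gives 0.177·I_D² − 4.23·I_D + 14.8 = 0, with roots I_D = 4.25 or 19.7 mA.
The root I_D = 19.7 mA gives V_GS = -3.66 V ≤ V_t, so take I_D = 4.25 mA.
Then V_GS = 3.6 V and V_DS = V_DD − I_D(R_D+R_S) = 14 − 4.25×1.29 = 8.52 V.
Saturation requires V_DS ≥ V_GS − V_t = 2.3 V; 8.52 ≥ 2.3 ✓.

I_D ≈ 4.2 mA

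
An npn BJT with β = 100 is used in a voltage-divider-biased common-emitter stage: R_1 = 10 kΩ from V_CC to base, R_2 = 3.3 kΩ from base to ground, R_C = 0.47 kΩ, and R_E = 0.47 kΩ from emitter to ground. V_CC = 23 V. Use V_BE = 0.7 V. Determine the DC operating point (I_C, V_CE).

I_C ≈ 10 mA, V_CE ≈ 14 V

Thevenize the base divider: V_Th = V_CC·R_2/(R_1+R_2) = 23×3.3/13.3 = 5.71 V, R_Th = R_1‖R_2 = 2.48 kΩ.
Base-emitter loop: V_Th = I_B·R_Th + V_BE + (β+1)I_B·R_E, so I_B = (5.71 − 0.7) / (2.48 + 101×0.47) = 0.1 mA.
I_C = β·I_B = 100×0.1 = 10 mA, and I_E = (β+1)I_B = 10.1 mA.
V_CE = V_CC − I_C·R_C − I_E·R_E = 23 − 10×0.47 − 10.1×0.47 = 13.5 V.
V_CE = 13.5 V > 0.2 V confirms active-region operation.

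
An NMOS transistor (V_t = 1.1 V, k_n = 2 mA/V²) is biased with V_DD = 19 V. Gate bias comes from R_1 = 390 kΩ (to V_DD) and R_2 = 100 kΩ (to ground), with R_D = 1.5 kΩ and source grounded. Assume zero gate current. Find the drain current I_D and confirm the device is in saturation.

V_G = V_DD·R_2/(R_1+R_2) = 19×100/490 = 3.88 V. With the source grounded, V_GS = V_G = 3.88 V.
Assume saturation: I_D = (k_n/2)(V_GS − V_t)² = (2/2)×(3.88 − 1.1)² = 1×2.78² = 7.71 mA.
V_DS = V_DD − I_D·R_D = 19 − 7.71×1.5 = 7.43 V.
Saturation requires V_DS ≥ V_GS − V_t = 2.78 V; 7.43 ≥ 2.78 ✓.

I_D ≈ 7.7 mA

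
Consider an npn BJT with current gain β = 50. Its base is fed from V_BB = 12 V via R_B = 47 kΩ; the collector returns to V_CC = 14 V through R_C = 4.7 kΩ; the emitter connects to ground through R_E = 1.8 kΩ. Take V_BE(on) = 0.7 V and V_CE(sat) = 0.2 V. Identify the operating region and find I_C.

Assume active: I_B = (12 − 0.7)/(47 + 51×1.8) = 0.0814 mA, I_C = β·I_B = 4.07 mA.
Then V_CE = 14 − 4.07×4.7 − 4.15×1.8 = -12.6 V < 0.2 V — the active assumption fails.
Re-solve with V_CE = 0.2 V. KCL at the emitter: V_E/R_E = (V_BB−0.7−V_E)/R_B + (V_CC−0.2−V_E)/R_C, giving V_E = 4.02 V.
I_C = (V_CC − 0.2 − V_E)/R_C = (13.8 − 4.02)/4.7 = 2.08 mA.
Check: I_B = (11.3 − 4.02)/47 = 0.155 mA, and β·I_B = 7.74 mA > I_C, confirming saturation.

saturation; I_C ≈ 2.1 mA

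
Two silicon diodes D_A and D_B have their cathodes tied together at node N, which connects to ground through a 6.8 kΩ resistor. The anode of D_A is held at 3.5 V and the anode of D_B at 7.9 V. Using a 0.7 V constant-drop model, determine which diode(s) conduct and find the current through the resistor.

Assume both conduct. Then node N would need to be at both 3.5−0.7 = 2.8 V and 7.9−0.7 = 7.2 V, which is impossible.
Assume only D_B conducts: V_N = 7.9 − 0.7 = 7.2 V, so I_R = 7.2/6.8 = 1.06 mA.
Check D_A: its anode-to-cathode voltage is 3.5 − 7.2 = -3.7 V < 0.7 V, so it is off. The assumption is consistent.

Only D_B conducts; I_R ≈ 1.1 mA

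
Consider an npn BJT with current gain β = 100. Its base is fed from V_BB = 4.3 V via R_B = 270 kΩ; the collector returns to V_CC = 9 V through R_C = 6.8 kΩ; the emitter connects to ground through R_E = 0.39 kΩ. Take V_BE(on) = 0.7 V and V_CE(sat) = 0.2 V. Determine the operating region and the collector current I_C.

Assume active. Base-emitter loop: I_B = (V_BB − V_BE)/(R_B + (β+1)R_E) = (4.3 − 0.7)/(270 + 101×0.39) = 0.0116 mA.
I_C = β·I_B = 100×0.0116 = 1.16 mA.
V_CE = V_CC − I_C·R_C − I_E·R_E = 9 − 1.16×6.8 − 1.18×0.39 = 0.629 V > V_CE(sat), so the active-region assumption holds.

active; I_C ≈ 1.2 mA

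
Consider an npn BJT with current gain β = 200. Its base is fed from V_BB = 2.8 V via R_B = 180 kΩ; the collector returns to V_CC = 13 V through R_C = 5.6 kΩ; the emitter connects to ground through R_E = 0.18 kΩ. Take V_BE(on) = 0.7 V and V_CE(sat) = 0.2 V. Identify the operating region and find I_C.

active; I_C ≈ 1.9 mA

Assume active. Base-emitter loop: I_B = (V_BB − V_BE)/(R_B + (β+1)R_E) = (2.8 − 0.7)/(180 + 201×0.18) = 0.00971 mA.
I_C = β·I_B = 200×0.00971 = 1.94 mA.
V_CE = V_CC − I_C·R_C − I_E·R_E = 13 − 1.94×5.6 − 1.95×0.18 = 1.77 V > V_CE(sat), so the active-region assumption holds.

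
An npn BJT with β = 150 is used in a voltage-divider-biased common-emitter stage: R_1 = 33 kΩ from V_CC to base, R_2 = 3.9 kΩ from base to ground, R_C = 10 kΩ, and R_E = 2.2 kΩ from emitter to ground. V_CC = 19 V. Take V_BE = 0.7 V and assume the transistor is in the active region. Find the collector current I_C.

I_C ≈ 0.58 mA

Thevenize the base divider: V_Th = V_CC·R_2/(R_1+R_2) = 19×3.9/36.9 = 2.01 V, R_Th = R_1‖R_2 = 3.49 kΩ.
Base-emitter loop: V_Th = I_B·R_Th + V_BE + (β+1)I_B·R_E, so I_B = (2.01 − 0.7) / (3.49 + 151×2.2) = 0.0039 mA.
I_C = β·I_B = 150×0.0039 = 0.585 mA, and I_E = (β+1)I_B = 0.588 mA.
V_CE = V_CC − I_C·R_C − I_E·R_E = 19 − 0.585×10 − 0.588×2.2 = 11.9 V.
V_CE = 11.9 V > 0.2 V confirms active-region operation.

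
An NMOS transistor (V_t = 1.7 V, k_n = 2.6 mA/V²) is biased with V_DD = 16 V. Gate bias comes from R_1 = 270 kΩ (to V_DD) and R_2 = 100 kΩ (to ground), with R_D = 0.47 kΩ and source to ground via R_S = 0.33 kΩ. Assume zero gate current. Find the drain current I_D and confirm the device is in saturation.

V_G = V_DD·R_2/(R_1+R_2) = 16×100/370 = 4.32 V.
Assume saturation: I_D = (k_n/2)(V_GS − V_t)² with V_GS = V_G − I_D·R_S = 4.32 − 0.33·I_D.
Substituting gives 0.142·I_D² − 3.25·I_D + 8.95 = 0, with roots I_D = 3.2 or 19.8 mA.
The root I_D = 19.8 mA gives V_GS = -2.2 V ≤ V_t, so take I_D = 3.2 mA.
Then V_GS = 3.27 V and V_DS = V_DD − I_D(R_D+R_S) = 16 − 3.2×0.8 = 13.4 V.
Saturation requires V_DS ≥ V_GS − V_t = 1.57 V; 13.4 ≥ 1.57 ✓.

I_D ≈ 3.2 mA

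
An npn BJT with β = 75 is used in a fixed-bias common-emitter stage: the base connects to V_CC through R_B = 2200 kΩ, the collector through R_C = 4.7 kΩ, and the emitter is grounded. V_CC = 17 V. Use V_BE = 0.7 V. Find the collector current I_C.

I_C ≈ 0.56 mA

Base loop: V_CC = I_B·R_B + V_BE, so I_B = (17 − 0.7)/2200 kΩ = 0.00741 mA.
In the active region I_C = β·I_B = 75 × 0.00741 = 0.556 mA.
Collector loop: V_CE = V_CC − I_C·R_C = 17 − 0.556×4.7 = 14.4 V.
Since V_CE = 14.4 V > V_CE(sat) ≈ 0.2 V, the transistor is in the active region as assumed.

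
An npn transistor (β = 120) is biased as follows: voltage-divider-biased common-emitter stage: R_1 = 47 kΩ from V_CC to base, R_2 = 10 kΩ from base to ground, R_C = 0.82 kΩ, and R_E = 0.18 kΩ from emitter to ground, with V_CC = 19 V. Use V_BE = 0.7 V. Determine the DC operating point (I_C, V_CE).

I_C ≈ 11 mA, V_CE ≈ 8.5 V

Thevenize the base divider: V_Th = V_CC·R_2/(R_1+R_2) = 19×10/57 = 3.33 V, R_Th = R_1‖R_2 = 8.25 kΩ.
Base-emitter loop: V_Th = I_B·R_Th + V_BE + (β+1)I_B·R_E, so I_B = (3.33 − 0.7) / (8.25 + 121×0.18) = 0.0877 mA.
I_C = β·I_B = 120×0.0877 = 10.5 mA, and I_E = (β+1)I_B = 10.6 mA.
V_CE = V_CC − I_C·R_C − I_E·R_E = 19 − 10.5×0.82 − 10.6×0.18 = 8.46 V.
V_CE = 8.46 V > 0.2 V confirms active-region operation.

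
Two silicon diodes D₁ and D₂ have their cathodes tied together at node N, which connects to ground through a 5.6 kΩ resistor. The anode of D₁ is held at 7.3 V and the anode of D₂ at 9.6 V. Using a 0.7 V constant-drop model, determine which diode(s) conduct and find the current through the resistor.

Assume both conduct. Then node N would need to be at both 7.3−0.7 = 6.6 V and 9.6−0.7 = 8.9 V, which is impossible.
Assume only D₂ conducts: V_N = 9.6 − 0.7 = 8.9 V, so I_R = 8.9/5.6 = 1.59 mA.
Check D₁: its anode-to-cathode voltage is 7.3 − 8.9 = -1.6 V < 0.7 V, so it is off. The assumption is consistent.

Only D₂ conducts; I_R ≈ 1.6 mA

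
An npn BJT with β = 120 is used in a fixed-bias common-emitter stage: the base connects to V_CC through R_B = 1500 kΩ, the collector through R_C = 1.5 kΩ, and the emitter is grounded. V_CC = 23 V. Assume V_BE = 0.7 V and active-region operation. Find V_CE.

Base loop: V_CC = I_B·R_B + V_BE, so I_B = (23 − 0.7)/1500 kΩ = 0.0149 mA.
In the active region I_C = β·I_B = 120 × 0.0149 = 1.78 mA.
Collector loop: V_CE = V_CC − I_C·R_C = 23 − 1.78×1.5 = 20.3 V.
Since V_CE = 20.3 V > V_CE(sat) ≈ 0.2 V, the transistor is in the active region as assumed.

V_CE ≈ 20 V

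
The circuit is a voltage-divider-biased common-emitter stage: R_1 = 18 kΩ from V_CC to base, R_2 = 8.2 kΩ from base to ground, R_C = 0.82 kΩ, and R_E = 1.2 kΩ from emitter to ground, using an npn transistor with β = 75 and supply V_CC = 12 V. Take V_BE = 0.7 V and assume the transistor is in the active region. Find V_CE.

Thevenize the base divider: V_Th = V_CC·R_2/(R_1+R_2) = 12×8.2/26.2 = 3.76 V, R_Th = R_1‖R_2 = 5.63 kΩ.
Base-emitter loop: V_Th = I_B·R_Th + V_BE + (β+1)I_B·R_E, so I_B = (3.76 − 0.7) / (5.63 + 76×1.2) = 0.0316 mA.
I_C = β·I_B = 75×0.0316 = 2.37 mA, and I_E = (β+1)I_B = 2.4 mA.
V_CE = V_CC − I_C·R_C − I_E·R_E = 12 − 2.37×0.82 − 2.4×1.2 = 7.18 V.
V_CE = 7.18 V > 0.2 V confirms active-region operation.

V_CE ≈ 7.2 V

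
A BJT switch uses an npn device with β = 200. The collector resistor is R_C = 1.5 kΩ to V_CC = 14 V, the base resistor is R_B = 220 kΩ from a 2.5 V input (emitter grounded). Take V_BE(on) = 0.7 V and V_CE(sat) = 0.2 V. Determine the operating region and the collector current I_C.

active; I_C ≈ 1.6 mA

Assume active. Base-emitter loop: I_B = (V_BB − V_BE)/R_B = (2.5 − 0.7)/220 = 0.00818 mA.
I_C = β·I_B = 200×0.00818 = 1.64 mA.
V_CE = V_CC − I_C·R_C = 14 − 1.64×1.5 = 11.5 V > V_CE(sat), so the active-region assumption holds.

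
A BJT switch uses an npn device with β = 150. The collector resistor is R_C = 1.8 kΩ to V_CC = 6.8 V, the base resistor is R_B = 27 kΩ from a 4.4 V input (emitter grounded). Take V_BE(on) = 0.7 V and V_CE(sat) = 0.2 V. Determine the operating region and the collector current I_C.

saturation; I_C ≈ 3.7 mA

Assume active: I_B = (4.4 − 0.7)/27 = 0.137 mA, giving I_C = β·I_B = 20.6 mA.
But then V_CE = 6.8 − 20.6×1.8 = -30.2 V < V_CE(sat) = 0.2 V — impossible in the active region.
So the transistor is saturated. With V_CE = 0.2 V, I_C = (V_CC − 0.2)/R_C = 6.6/1.8 = 3.67 mA.
Check: β·I_B = 20.6 mA > I_C = 3.67 mA, confirming saturation.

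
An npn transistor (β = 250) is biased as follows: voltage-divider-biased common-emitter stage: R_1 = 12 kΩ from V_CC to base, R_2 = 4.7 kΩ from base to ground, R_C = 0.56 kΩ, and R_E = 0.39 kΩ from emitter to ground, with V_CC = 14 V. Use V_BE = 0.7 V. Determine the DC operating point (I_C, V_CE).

I_C ≈ 8 mA, V_CE ≈ 6.4 V

Thevenize the base divider: V_Th = V_CC·R_2/(R_1+R_2) = 14×4.7/16.7 = 3.94 V, R_Th = R_1‖R_2 = 3.38 kΩ.
Base-emitter loop: V_Th = I_B·R_Th + V_BE + (β+1)I_B·R_E, so I_B = (3.94 − 0.7) / (3.38 + 251×0.39) = 0.032 mA.
I_C = β·I_B = 250×0.032 = 8 mA, and I_E = (β+1)I_B = 8.03 mA.
V_CE = V_CC − I_C·R_C − I_E·R_E = 14 − 8×0.56 − 8.03×0.39 = 6.39 V.
V_CE = 6.39 V > 0.2 V confirms active-region operation.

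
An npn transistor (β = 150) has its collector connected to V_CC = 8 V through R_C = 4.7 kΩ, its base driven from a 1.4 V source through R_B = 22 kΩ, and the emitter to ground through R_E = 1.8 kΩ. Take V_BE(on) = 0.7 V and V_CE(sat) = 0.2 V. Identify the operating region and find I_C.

active; I_C ≈ 0.36 mA

Assume active. Base-emitter loop: I_B = (V_BB − V_BE)/(R_B + (β+1)R_E) = (1.4 − 0.7)/(22 + 151×1.8) = 0.00238 mA.
I_C = β·I_B = 150×0.00238 = 0.357 mA.
V_CE = V_CC − I_C·R_C − I_E·R_E = 8 − 0.357×4.7 − 0.36×1.8 = 5.67 V > V_CE(sat), so the active-region assumption holds.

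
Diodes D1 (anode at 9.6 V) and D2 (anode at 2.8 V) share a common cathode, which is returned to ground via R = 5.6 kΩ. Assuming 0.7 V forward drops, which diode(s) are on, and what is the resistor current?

Assume both conduct. Then node N would need to be at both 9.6−0.7 = 8.9 V and 2.8−0.7 = 2.1 V, which is impossible.
Assume only D1 conducts: V_N = 9.6 − 0.7 = 8.9 V, so I_R = 8.9/5.6 = 1.59 mA.
Check D2: its anode-to-cathode voltage is 2.8 − 8.9 = -6.1 V < 0.7 V, so it is off. The assumption is consistent.

Only D1 conducts; I_R ≈ 1.6 mA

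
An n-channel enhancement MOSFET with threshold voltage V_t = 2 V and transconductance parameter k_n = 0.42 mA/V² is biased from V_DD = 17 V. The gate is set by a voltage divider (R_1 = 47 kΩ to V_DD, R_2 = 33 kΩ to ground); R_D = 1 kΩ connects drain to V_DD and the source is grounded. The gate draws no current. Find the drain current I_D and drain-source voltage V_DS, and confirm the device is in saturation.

I_D ≈ 5.3 mA, V_DS ≈ 12 V

V_G = V_DD·R_2/(R_1+R_2) = 17×33/80 = 7.01 V. With the source grounded, V_GS = V_G = 7.01 V.
Assume saturation: I_D = (k_n/2)(V_GS − V_t)² = (0.42/2)×(7.01 − 2)² = 0.21×5.01² = 5.28 mA.
V_DS = V_DD − I_D·R_D = 17 − 5.28×1 = 11.7 V.
Saturation requires V_DS ≥ V_GS − V_t = 5.01 V; 11.7 ≥ 5.01 ✓.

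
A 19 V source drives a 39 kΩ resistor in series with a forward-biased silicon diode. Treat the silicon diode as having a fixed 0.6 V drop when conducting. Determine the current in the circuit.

I ≈ 0.47 mA

KVL around the loop: 19 = V_D + I·R = 0.6 + I × 39 kΩ.
So I = (19 − 0.6) / 39 kΩ = 18.4 / 39 = 0.472 mA.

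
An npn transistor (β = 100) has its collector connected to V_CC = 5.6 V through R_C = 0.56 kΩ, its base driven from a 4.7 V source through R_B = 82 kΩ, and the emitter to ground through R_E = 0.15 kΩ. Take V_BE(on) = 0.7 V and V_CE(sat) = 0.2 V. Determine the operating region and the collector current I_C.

Assume active. Base-emitter loop: I_B = (V_BB − V_BE)/(R_B + (β+1)R_E) = (4.7 − 0.7)/(82 + 101×0.15) = 0.0412 mA.
I_C = β·I_B = 100×0.0412 = 4.12 mA.
V_CE = V_CC − I_C·R_C − I_E·R_E = 5.6 − 4.12×0.56 − 4.16×0.15 = 2.67 V > V_CE(sat), so the active-region assumption holds.

active; I_C ≈ 4.1 mA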